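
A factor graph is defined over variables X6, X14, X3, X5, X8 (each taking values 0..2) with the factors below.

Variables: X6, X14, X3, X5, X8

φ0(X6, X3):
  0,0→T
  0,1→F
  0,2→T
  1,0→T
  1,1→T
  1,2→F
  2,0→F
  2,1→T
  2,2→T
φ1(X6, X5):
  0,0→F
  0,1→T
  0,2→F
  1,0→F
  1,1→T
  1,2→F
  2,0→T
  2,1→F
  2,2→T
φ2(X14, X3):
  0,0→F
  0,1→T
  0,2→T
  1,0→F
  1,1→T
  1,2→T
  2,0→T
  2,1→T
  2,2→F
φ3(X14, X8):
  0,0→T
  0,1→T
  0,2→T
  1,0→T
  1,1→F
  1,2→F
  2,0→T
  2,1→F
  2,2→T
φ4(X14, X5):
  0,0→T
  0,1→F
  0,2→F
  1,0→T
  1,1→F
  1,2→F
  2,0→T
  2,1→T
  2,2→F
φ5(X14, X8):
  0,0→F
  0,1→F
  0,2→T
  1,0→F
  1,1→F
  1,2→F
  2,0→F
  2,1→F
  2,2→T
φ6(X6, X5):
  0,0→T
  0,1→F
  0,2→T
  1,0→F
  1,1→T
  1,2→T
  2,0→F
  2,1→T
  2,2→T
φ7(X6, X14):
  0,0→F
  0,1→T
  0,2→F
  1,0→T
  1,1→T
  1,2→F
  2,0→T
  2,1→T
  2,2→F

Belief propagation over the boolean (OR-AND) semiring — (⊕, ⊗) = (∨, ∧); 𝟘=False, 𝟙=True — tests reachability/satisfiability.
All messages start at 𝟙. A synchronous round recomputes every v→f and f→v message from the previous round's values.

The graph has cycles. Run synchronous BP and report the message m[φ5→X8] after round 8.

init: all messages = 𝟙 over 3 values
r1 m[φ0→X6] = [T, T, T]
r1 m[φ0→X3] = [T, T, T]
r1 m[φ1→X6] = [T, T, T]
r1 m[φ1→X5] = [T, T, T]
r1 m[φ2→X14] = [T, T, T]
r1 m[φ2→X3] = [T, T, T]
r1 m[φ3→X14] = [T, T, T]
r1 m[φ3→X8] = [T, T, T]
r1 m[φ4→X14] = [T, T, T]
r1 m[φ4→X5] = [T, T, F]
r1 m[φ5→X14] = [T, F, T]
r1 m[φ5→X8] = [F, F, T]
r1 m[φ6→X6] = [T, T, T]
r1 m[φ6→X5] = [T, T, T]
r1 m[φ7→X6] = [T, T, T]
r1 m[φ7→X14] = [T, T, F]
r1 m[X6→φ0] = [T, T, T]
r1 m[X6→φ1] = [T, T, T]
r1 m[X6→φ6] = [T, T, T]
r1 m[X6→φ7] = [T, T, T]
r1 m[X14→φ2] = [T, T, T]
r1 m[X14→φ3] = [T, T, T]
r1 m[X14→φ4] = [T, T, T]
r1 m[X14→φ5] = [T, T, T]
r1 m[X14→φ7] = [T, T, T]
r1 m[X3→φ0] = [T, T, T]
r1 m[X3→φ2] = [T, T, T]
r1 m[X5→φ1] = [T, T, T]
r1 m[X5→φ4] = [T, T, T]
r1 m[X5→φ6] = [T, T, T]
r1 m[X8→φ3] = [T, T, T]
r1 m[X8→φ5] = [T, T, T]
r2 m[φ0→X6] = [T, T, T]
r2 m[φ0→X3] = [T, T, T]
r2 m[φ1→X6] = [T, T, T]
r2 m[φ1→X5] = [T, T, T]
r2 m[φ2→X14] = [T, T, T]
r2 m[φ2→X3] = [T, T, T]
r2 m[φ3→X14] = [T, T, T]
r2 m[φ3→X8] = [T, T, T]
r2 m[φ4→X14] = [T, T, T]
r2 m[φ4→X5] = [T, T, F]
r2 m[φ5→X14] = [T, F, T]
r2 m[φ5→X8] = [F, F, T]
r2 m[φ6→X6] = [T, T, T]
r2 m[φ6→X5] = [T, T, T]
r2 m[φ7→X6] = [T, T, T]
r2 m[φ7→X14] = [T, T, F]
r2 m[X6→φ0] = [T, T, T]
r2 m[X6→φ1] = [T, T, T]
r2 m[X6→φ6] = [T, T, T]
r2 m[X6→φ7] = [T, T, T]
r2 m[X14→φ2] = [T, F, F]
r2 m[X14→φ3] = [T, F, F]
r2 m[X14→φ4] = [T, F, F]
r2 m[X14→φ5] = [T, T, F]
r2 m[X14→φ7] = [T, F, T]
r2 m[X3→φ0] = [T, T, T]
r2 m[X3→φ2] = [T, T, T]
r2 m[X5→φ1] = [T, T, F]
r2 m[X5→φ4] = [T, T, T]
r2 m[X5→φ6] = [T, T, F]
r2 m[X8→φ3] = [F, F, T]
r2 m[X8→φ5] = [T, T, T]
r3 m[φ0→X6] = [T, T, T]
r3 m[φ0→X3] = [T, T, T]
r3 m[φ1→X6] = [T, T, T]
r3 m[φ1→X5] = [T, T, T]
r3 m[φ2→X14] = [T, T, T]
r3 m[φ2→X3] = [F, T, T]
r3 m[φ3→X14] = [T, F, T]
r3 m[φ3→X8] = [T, T, T]
r3 m[φ4→X14] = [T, T, T]
r3 m[φ4→X5] = [T, F, F]
r3 m[φ5→X14] = [T, F, T]
r3 m[φ5→X8] = [F, F, T]
r3 m[φ6→X6] = [T, T, T]
r3 m[φ6→X5] = [T, T, T]
r3 m[φ7→X6] = [F, T, T]
r3 m[φ7→X14] = [T, T, F]
r3 m[X6→φ0] = [T, T, T]
r3 m[X6→φ1] = [T, T, T]
r3 m[X6→φ6] = [T, T, T]
r3 m[X6→φ7] = [T, T, T]
r3 m[X14→φ2] = [T, F, F]
r3 m[X14→φ3] = [T, F, F]
r3 m[X14→φ4] = [T, F, F]
r3 m[X14→φ5] = [T, T, F]
r3 m[X14→φ7] = [T, F, T]
r3 m[X3→φ0] = [T, T, T]
r3 m[X3→φ2] = [T, T, T]
r3 m[X5→φ1] = [T, T, F]
r3 m[X5→φ4] = [T, T, T]
r3 m[X5→φ6] = [T, T, F]
r3 m[X8→φ3] = [F, F, T]
r3 m[X8→φ5] = [T, T, T]
r4 m[φ0→X6] = [T, T, T]
r4 m[φ0→X3] = [T, T, T]
r4 m[φ1→X6] = [T, T, T]
r4 m[φ1→X5] = [T, T, T]
r4 m[φ2→X14] = [T, T, T]
r4 m[φ2→X3] = [F, T, T]
r4 m[φ3→X14] = [T, F, T]
r4 m[φ3→X8] = [T, T, T]
r4 m[φ4→X14] = [T, T, T]
r4 m[φ4→X5] = [T, F, F]
r4 m[φ5→X14] = [T, F, T]
r4 m[φ5→X8] = [F, F, T]
r4 m[φ6→X6] = [T, T, T]
r4 m[φ6→X5] = [T, T, T]
r4 m[φ7→X6] = [F, T, T]
r4 m[φ7→X14] = [T, T, F]
r4 m[X6→φ0] = [F, T, T]
r4 m[X6→φ1] = [F, T, T]
r4 m[X6→φ6] = [F, T, T]
r4 m[X6→φ7] = [T, T, T]
r4 m[X14→φ2] = [T, F, F]
r4 m[X14→φ3] = [T, F, F]
r4 m[X14→φ4] = [T, F, F]
r4 m[X14→φ5] = [T, F, F]
r4 m[X14→φ7] = [T, F, T]
r4 m[X3→φ0] = [F, T, T]
r4 m[X3→φ2] = [T, T, T]
r4 m[X5→φ1] = [T, F, F]
r4 m[X5→φ4] = [T, T, T]
r4 m[X5→φ6] = [T, F, F]
r4 m[X8→φ3] = [F, F, T]
r4 m[X8→φ5] = [T, T, T]
r5 m[φ0→X6] = [T, T, T]
r5 m[φ0→X3] = [T, T, T]
r5 m[φ1→X6] = [F, F, T]
r5 m[φ1→X5] = [T, T, T]
r5 m[φ2→X14] = [T, T, T]
r5 m[φ2→X3] = [F, T, T]
r5 m[φ3→X14] = [T, F, T]
r5 m[φ3→X8] = [T, T, T]
r5 m[φ4→X14] = [T, T, T]
r5 m[φ4→X5] = [T, F, F]
r5 m[φ5→X14] = [T, F, T]
r5 m[φ5→X8] = [F, F, T]
r5 m[φ6→X6] = [T, F, F]
r5 m[φ6→X5] = [F, T, T]
r5 m[φ7→X6] = [F, T, T]
r5 m[φ7→X14] = [T, T, F]
r5 m[X6→φ0] = [F, T, T]
r5 m[X6→φ1] = [F, T, T]
r5 m[X6→φ6] = [F, T, T]
r5 m[X6→φ7] = [T, T, T]
r5 m[X14→φ2] = [T, F, F]
r5 m[X14→φ3] = [T, F, F]
r5 m[X14→φ4] = [T, F, F]
r5 m[X14→φ5] = [T, F, F]
r5 m[X14→φ7] = [T, F, T]
r5 m[X3→φ0] = [F, T, T]
r5 m[X3→φ2] = [T, T, T]
r5 m[X5→φ1] = [T, F, F]
r5 m[X5→φ4] = [T, T, T]
r5 m[X5→φ6] = [T, F, F]
r5 m[X8→φ3] = [F, F, T]
r5 m[X8→φ5] = [T, T, T]
r6 m[φ0→X6] = [T, T, T]
r6 m[φ0→X3] = [T, T, T]
r6 m[φ1→X6] = [F, F, T]
r6 m[φ1→X5] = [T, T, T]
r6 m[φ2→X14] = [T, T, T]
r6 m[φ2→X3] = [F, T, T]
r6 m[φ3→X14] = [T, F, T]
r6 m[φ3→X8] = [T, T, T]
r6 m[φ4→X14] = [T, T, T]
r6 m[φ4→X5] = [T, F, F]
r6 m[φ5→X14] = [T, F, T]
r6 m[φ5→X8] = [F, F, T]
r6 m[φ6→X6] = [T, F, F]
r6 m[φ6→X5] = [F, T, T]
r6 m[φ7→X6] = [F, T, T]
r6 m[φ7→X14] = [T, T, F]
r6 m[X6→φ0] = [F, F, F]
r6 m[X6→φ1] = [F, F, F]
r6 m[X6→φ6] = [F, F, T]
r6 m[X6→φ7] = [F, F, F]
r6 m[X14→φ2] = [T, F, F]
r6 m[X14→φ3] = [T, F, F]
r6 m[X14→φ4] = [T, F, F]
r6 m[X14→φ5] = [T, F, F]
r6 m[X14→φ7] = [T, F, T]
r6 m[X3→φ0] = [F, T, T]
r6 m[X3→φ2] = [T, T, T]
r6 m[X5→φ1] = [F, F, F]
r6 m[X5→φ4] = [F, T, T]
r6 m[X5→φ6] = [T, F, F]
r6 m[X8→φ3] = [F, F, T]
r6 m[X8→φ5] = [T, T, T]
r7 m[φ0→X6] = [T, T, T]
r7 m[φ0→X3] = [F, F, F]
r7 m[φ1→X6] = [F, F, F]
r7 m[φ1→X5] = [F, F, F]
r7 m[φ2→X14] = [T, T, T]
r7 m[φ2→X3] = [F, T, T]
r7 m[φ3→X14] = [T, F, T]
r7 m[φ3→X8] = [T, T, T]
r7 m[φ4→X14] = [F, F, T]
r7 m[φ4→X5] = [T, F, F]
r7 m[φ5→X14] = [T, F, T]
r7 m[φ5→X8] = [F, F, T]
r7 m[φ6→X6] = [T, F, F]
r7 m[φ6→X5] = [F, T, T]
r7 m[φ7→X6] = [F, T, T]
r7 m[φ7→X14] = [F, F, F]
r7 m[X6→φ0] = [F, F, F]
r7 m[X6→φ1] = [F, F, F]
r7 m[X6→φ6] = [F, F, T]
r7 m[X6→φ7] = [F, F, F]
r7 m[X14→φ2] = [T, F, F]
r7 m[X14→φ3] = [T, F, F]
r7 m[X14→φ4] = [T, F, F]
r7 m[X14→φ5] = [T, F, F]
r7 m[X14→φ7] = [T, F, T]
r7 m[X3→φ0] = [F, T, T]
r7 m[X3→φ2] = [T, T, T]
r7 m[X5→φ1] = [F, F, F]
r7 m[X5→φ4] = [F, T, T]
r7 m[X5→φ6] = [T, F, F]
r7 m[X8→φ3] = [F, F, T]
r7 m[X8→φ5] = [T, T, T]
r8 m[φ0→X6] = [T, T, T]
r8 m[φ0→X3] = [F, F, F]
r8 m[φ1→X6] = [F, F, F]
r8 m[φ1→X5] = [F, F, F]
r8 m[φ2→X14] = [T, T, T]
r8 m[φ2→X3] = [F, T, T]
r8 m[φ3→X14] = [T, F, T]
r8 m[φ3→X8] = [T, T, T]
r8 m[φ4→X14] = [F, F, T]
r8 m[φ4→X5] = [T, F, F]
r8 m[φ5→X14] = [T, F, T]
r8 m[φ5→X8] = [F, F, T]
r8 m[φ6→X6] = [T, F, F]
r8 m[φ6→X5] = [F, T, T]
r8 m[φ7→X6] = [F, T, T]
r8 m[φ7→X14] = [F, F, F]
r8 m[X6→φ0] = [F, F, F]
r8 m[X6→φ1] = [F, F, F]
r8 m[X6→φ6] = [F, F, F]
r8 m[X6→φ7] = [F, F, F]
r8 m[X14→φ2] = [F, F, F]
r8 m[X14→φ3] = [F, F, F]
r8 m[X14→φ4] = [F, F, F]
r8 m[X14→φ5] = [F, F, F]
r8 m[X14→φ7] = [F, F, T]
r8 m[X3→φ0] = [F, T, T]
r8 m[X3→φ2] = [F, F, F]
r8 m[X5→φ1] = [F, F, F]
r8 m[X5→φ4] = [F, F, F]
r8 m[X5→φ6] = [F, F, F]
r8 m[X8→φ3] = [F, F, T]
r8 m[X8→φ5] = [T, T, T]

message @ round 8 = [F, F, T]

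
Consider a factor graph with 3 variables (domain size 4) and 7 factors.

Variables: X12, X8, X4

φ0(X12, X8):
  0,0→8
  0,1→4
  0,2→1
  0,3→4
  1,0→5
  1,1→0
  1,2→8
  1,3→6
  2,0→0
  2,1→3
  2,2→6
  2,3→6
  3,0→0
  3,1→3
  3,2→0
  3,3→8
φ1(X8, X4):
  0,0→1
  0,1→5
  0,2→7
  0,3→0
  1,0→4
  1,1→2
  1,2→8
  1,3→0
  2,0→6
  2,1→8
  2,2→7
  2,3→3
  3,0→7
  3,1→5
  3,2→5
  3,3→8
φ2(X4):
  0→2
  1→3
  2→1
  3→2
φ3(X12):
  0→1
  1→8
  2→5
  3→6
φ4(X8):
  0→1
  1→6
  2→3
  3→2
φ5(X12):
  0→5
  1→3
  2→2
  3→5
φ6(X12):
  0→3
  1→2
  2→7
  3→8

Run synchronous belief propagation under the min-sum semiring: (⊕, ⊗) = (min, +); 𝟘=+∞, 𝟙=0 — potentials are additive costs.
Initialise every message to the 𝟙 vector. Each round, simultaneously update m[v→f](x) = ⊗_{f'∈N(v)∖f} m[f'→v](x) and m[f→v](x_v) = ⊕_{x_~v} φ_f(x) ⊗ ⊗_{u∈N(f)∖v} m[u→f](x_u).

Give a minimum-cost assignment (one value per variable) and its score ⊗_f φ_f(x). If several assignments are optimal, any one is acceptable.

assignment: (X12=2, X8=0, X4=3); score = 17

init: all messages = 𝟙 over 4 values
r1 m[φ0→X12] = [1, 0, 0, 0]
r1 m[φ0→X8] = [0, 0, 0, 4]
r1 m[φ1→X8] = [0, 0, 3, 5]
r1 m[φ1→X4] = [1, 2, 5, 0]
r1 m[φ2→X4] = [2, 3, 1, 2]
r1 m[φ3→X12] = [1, 8, 5, 6]
r1 m[φ4→X8] = [1, 6, 3, 2]
r1 m[φ5→X12] = [5, 3, 2, 5]
r1 m[φ6→X12] = [3, 2, 7, 8]
r1 m[X12→φ0] = [0, 0, 0, 0]
r1 m[X12→φ3] = [0, 0, 0, 0]
r1 m[X12→φ5] = [0, 0, 0, 0]
r1 m[X12→φ6] = [0, 0, 0, 0]
r1 m[X8→φ0] = [0, 0, 0, 0]
r1 m[X8→φ1] = [0, 0, 0, 0]
r1 m[X8→φ4] = [0, 0, 0, 0]
r1 m[X4→φ1] = [0, 0, 0, 0]
r1 m[X4→φ2] = [0, 0, 0, 0]
r2 m[φ0→X12] = [1, 0, 0, 0]
r2 m[φ0→X8] = [0, 0, 0, 4]
r2 m[φ1→X8] = [0, 0, 3, 5]
r2 m[φ1→X4] = [1, 2, 5, 0]
r2 m[φ2→X4] = [2, 3, 1, 2]
r2 m[φ3→X12] = [1, 8, 5, 6]
r2 m[φ4→X8] = [1, 6, 3, 2]
r2 m[φ5→X12] = [5, 3, 2, 5]
r2 m[φ6→X12] = [3, 2, 7, 8]
r2 m[X12→φ0] = [9, 13, 14, 19]
r2 m[X12→φ3] = [9, 5, 9, 13]
r2 m[X12→φ5] = [5, 10, 12, 14]
r2 m[X12→φ6] = [7, 11, 7, 11]
r2 m[X8→φ0] = [1, 6, 6, 7]
r2 m[X8→φ1] = [1, 6, 3, 6]
r2 m[X8→φ4] = [0, 0, 3, 9]
r2 m[X4→φ1] = [2, 3, 1, 2]
r2 m[X4→φ2] = [1, 2, 5, 0]
r3 m[φ0→X12] = [7, 6, 1, 1]
r3 m[φ0→X8] = [14, 13, 10, 13]
r3 m[φ1→X8] = [2, 2, 5, 6]
r3 m[φ1→X4] = [2, 6, 8, 1]
r3 m[φ2→X4] = [2, 3, 1, 2]
r3 m[φ3→X12] = [1, 8, 5, 6]
r3 m[φ4→X8] = [1, 6, 3, 2]
r3 m[φ5→X12] = [5, 3, 2, 5]
r3 m[φ6→X12] = [3, 2, 7, 8]
r3 m[X12→φ0] = [9, 13, 14, 19]
r3 m[X12→φ3] = [9, 5, 9, 13]
r3 m[X12→φ5] = [5, 10, 12, 14]
r3 m[X12→φ6] = [7, 11, 7, 11]
r3 m[X8→φ0] = [1, 6, 6, 7]
r3 m[X8→φ1] = [1, 6, 3, 6]
r3 m[X8→φ4] = [0, 0, 3, 9]
r3 m[X4→φ1] = [2, 3, 1, 2]
r3 m[X4→φ2] = [1, 2, 5, 0]
r4 m[φ0→X12] = [7, 6, 1, 1]
r4 m[φ0→X8] = [14, 13, 10, 13]
r4 m[φ1→X8] = [2, 2, 5, 6]
r4 m[φ1→X4] = [2, 6, 8, 1]
r4 m[φ2→X4] = [2, 3, 1, 2]
r4 m[φ3→X12] = [1, 8, 5, 6]
r4 m[φ4→X8] = [1, 6, 3, 2]
r4 m[φ5→X12] = [5, 3, 2, 5]
r4 m[φ6→X12] = [3, 2, 7, 8]
r4 m[X12→φ0] = [9, 13, 14, 19]
r4 m[X12→φ3] = [15, 11, 10, 14]
r4 m[X12→φ5] = [11, 16, 13, 15]
r4 m[X12→φ6] = [13, 17, 8, 12]
r4 m[X8→φ0] = [3, 8, 8, 8]
r4 m[X8→φ1] = [15, 19, 13, 15]
r4 m[X8→φ4] = [16, 15, 15, 19]
r4 m[X4→φ1] = [2, 3, 1, 2]
r4 m[X4→φ2] = [2, 6, 8, 1]
r5 m[φ0→X12] = [9, 8, 3, 3]
r5 m[φ0→X8] = [14, 13, 10, 13]
r5 m[φ1→X8] = [2, 2, 5, 6]
r5 m[φ1→X4] = [16, 20, 20, 15]
r5 m[φ2→X4] = [2, 3, 1, 2]
r5 m[φ3→X12] = [1, 8, 5, 6]
r5 m[φ4→X8] = [1, 6, 3, 2]
r5 m[φ5→X12] = [5, 3, 2, 5]
r5 m[φ6→X12] = [3, 2, 7, 8]
r5 m[X12→φ0] = [9, 13, 14, 19]
r5 m[X12→φ3] = [15, 11, 10, 14]
r5 m[X12→φ5] = [11, 16, 13, 15]
r5 m[X12→φ6] = [13, 17, 8, 12]
r5 m[X8→φ0] = [3, 8, 8, 8]
r5 m[X8→φ1] = [15, 19, 13, 15]
r5 m[X8→φ4] = [16, 15, 15, 19]
r5 m[X4→φ1] = [2, 3, 1, 2]
r5 m[X4→φ2] = [2, 6, 8, 1]
r6 m[φ0→X12] = [9, 8, 3, 3]
r6 m[φ0→X8] = [14, 13, 10, 13]
r6 m[φ1→X8] = [2, 2, 5, 6]
r6 m[φ1→X4] = [16, 20, 20, 15]
r6 m[φ2→X4] = [2, 3, 1, 2]
r6 m[φ3→X12] = [1, 8, 5, 6]
r6 m[φ4→X8] = [1, 6, 3, 2]
r6 m[φ5→X12] = [5, 3, 2, 5]
r6 m[φ6→X12] = [3, 2, 7, 8]
r6 m[X12→φ0] = [9, 13, 14, 19]
r6 m[X12→φ3] = [17, 13, 12, 16]
r6 m[X12→φ5] = [13, 18, 15, 17]
r6 m[X12→φ6] = [15, 19, 10, 14]
r6 m[X8→φ0] = [3, 8, 8, 8]
r6 m[X8→φ1] = [15, 19, 13, 15]
r6 m[X8→φ4] = [16, 15, 15, 19]
r6 m[X4→φ1] = [2, 3, 1, 2]
r6 m[X4→φ2] = [16, 20, 20, 15]
r7 m[φ0→X12] = [9, 8, 3, 3]
r7 m[φ0→X8] = [14, 13, 10, 13]
r7 m[φ1→X8] = [2, 2, 5, 6]
r7 m[φ1→X4] = [16, 20, 20, 15]
r7 m[φ2→X4] = [2, 3, 1, 2]
r7 m[φ3→X12] = [1, 8, 5, 6]
r7 m[φ4→X8] = [1, 6, 3, 2]
r7 m[φ5→X12] = [5, 3, 2, 5]
r7 m[φ6→X12] = [3, 2, 7, 8]
r7 m[X12→φ0] = [9, 13, 14, 19]
r7 m[X12→φ3] = [17, 13, 12, 16]
r7 m[X12→φ5] = [13, 18, 15, 17]
r7 m[X12→φ6] = [15, 19, 10, 14]
r7 m[X8→φ0] = [3, 8, 8, 8]
r7 m[X8→φ1] = [15, 19, 13, 15]
r7 m[X8→φ4] = [16, 15, 15, 19]
r7 m[X4→φ1] = [2, 3, 1, 2]
r7 m[X4→φ2] = [16, 20, 20, 15]
fixed point reached at round 7
traceback from X12: (X12=2, X8=0, X4=3), score=17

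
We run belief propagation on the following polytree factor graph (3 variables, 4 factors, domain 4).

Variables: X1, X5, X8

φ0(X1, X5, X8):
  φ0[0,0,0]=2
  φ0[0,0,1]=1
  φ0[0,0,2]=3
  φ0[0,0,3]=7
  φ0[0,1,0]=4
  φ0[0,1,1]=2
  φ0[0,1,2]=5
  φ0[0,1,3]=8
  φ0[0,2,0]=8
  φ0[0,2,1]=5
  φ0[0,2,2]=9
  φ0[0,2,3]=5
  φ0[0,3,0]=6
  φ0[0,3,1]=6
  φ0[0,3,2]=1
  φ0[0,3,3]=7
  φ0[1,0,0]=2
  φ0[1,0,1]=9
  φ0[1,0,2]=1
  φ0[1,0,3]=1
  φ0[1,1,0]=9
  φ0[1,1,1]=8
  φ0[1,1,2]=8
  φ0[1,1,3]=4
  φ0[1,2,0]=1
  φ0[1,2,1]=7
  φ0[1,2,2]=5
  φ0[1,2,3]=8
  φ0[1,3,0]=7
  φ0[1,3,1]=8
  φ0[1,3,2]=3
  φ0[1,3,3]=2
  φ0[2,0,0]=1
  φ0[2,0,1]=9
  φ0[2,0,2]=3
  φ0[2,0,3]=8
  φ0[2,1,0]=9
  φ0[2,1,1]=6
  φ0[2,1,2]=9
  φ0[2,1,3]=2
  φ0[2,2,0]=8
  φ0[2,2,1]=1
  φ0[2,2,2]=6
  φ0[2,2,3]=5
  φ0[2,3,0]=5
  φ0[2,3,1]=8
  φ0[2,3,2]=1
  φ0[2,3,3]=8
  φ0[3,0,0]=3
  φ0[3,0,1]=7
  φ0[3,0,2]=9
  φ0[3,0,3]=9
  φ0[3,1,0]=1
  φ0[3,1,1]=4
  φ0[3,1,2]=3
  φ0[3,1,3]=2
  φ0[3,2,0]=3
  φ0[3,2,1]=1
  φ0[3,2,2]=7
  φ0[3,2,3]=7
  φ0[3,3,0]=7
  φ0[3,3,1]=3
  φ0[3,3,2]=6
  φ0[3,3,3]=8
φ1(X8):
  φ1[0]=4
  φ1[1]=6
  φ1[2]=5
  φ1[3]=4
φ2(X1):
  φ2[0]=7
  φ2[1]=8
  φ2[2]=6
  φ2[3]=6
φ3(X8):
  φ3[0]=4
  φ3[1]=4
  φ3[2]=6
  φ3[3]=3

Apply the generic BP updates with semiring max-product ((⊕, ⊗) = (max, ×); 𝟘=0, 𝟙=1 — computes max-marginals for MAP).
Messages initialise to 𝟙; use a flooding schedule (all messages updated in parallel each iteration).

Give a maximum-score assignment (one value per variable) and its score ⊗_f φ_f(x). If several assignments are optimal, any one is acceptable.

assignment: (X1=1, X5=1, X8=2); score = 1920

init: all messages = 𝟙 over 4 values
r1 m[φ0→X1] = [9, 9, 9, 9]
r1 m[φ0→X5] = [9, 9, 9, 8]
r1 m[φ0→X8] = [9, 9, 9, 9]
r1 m[φ1→X8] = [4, 6, 5, 4]
r1 m[φ2→X1] = [7, 8, 6, 6]
r1 m[φ3→X8] = [4, 4, 6, 3]
r1 m[X1→φ0] = [1, 1, 1, 1]
r1 m[X1→φ2] = [1, 1, 1, 1]
r1 m[X5→φ0] = [1, 1, 1, 1]
r1 m[X8→φ0] = [1, 1, 1, 1]
r1 m[X8→φ1] = [1, 1, 1, 1]
r1 m[X8→φ3] = [1, 1, 1, 1]
r2 m[φ0→X1] = [9, 9, 9, 9]
r2 m[φ0→X5] = [9, 9, 9, 8]
r2 m[φ0→X8] = [9, 9, 9, 9]
r2 m[φ1→X8] = [4, 6, 5, 4]
r2 m[φ2→X1] = [7, 8, 6, 6]
r2 m[φ3→X8] = [4, 4, 6, 3]
r2 m[X1→φ0] = [7, 8, 6, 6]
r2 m[X1→φ2] = [9, 9, 9, 9]
r2 m[X5→φ0] = [1, 1, 1, 1]
r2 m[X8→φ0] = [16, 24, 30, 12]
r2 m[X8→φ1] = [36, 36, 54, 27]
r2 m[X8→φ3] = [36, 54, 45, 36]
r3 m[φ0→X1] = [270, 240, 270, 270]
r3 m[φ0→X5] = [1728, 1920, 1890, 1536]
r3 m[φ0→X8] = [72, 72, 64, 64]
r3 m[φ1→X8] = [4, 6, 5, 4]
r3 m[φ2→X1] = [7, 8, 6, 6]
r3 m[φ3→X8] = [4, 4, 6, 3]
r3 m[X1→φ0] = [7, 8, 6, 6]
r3 m[X1→φ2] = [9, 9, 9, 9]
r3 m[X5→φ0] = [1, 1, 1, 1]
r3 m[X8→φ0] = [16, 24, 30, 12]
r3 m[X8→φ1] = [36, 36, 54, 27]
r3 m[X8→φ3] = [36, 54, 45, 36]
r4 m[φ0→X1] = [270, 240, 270, 270]
r4 m[φ0→X5] = [1728, 1920, 1890, 1536]
r4 m[φ0→X8] = [72, 72, 64, 64]
r4 m[φ1→X8] = [4, 6, 5, 4]
r4 m[φ2→X1] = [7, 8, 6, 6]
r4 m[φ3→X8] = [4, 4, 6, 3]
r4 m[X1→φ0] = [7, 8, 6, 6]
r4 m[X1→φ2] = [270, 240, 270, 270]
r4 m[X5→φ0] = [1, 1, 1, 1]
r4 m[X8→φ0] = [16, 24, 30, 12]
r4 m[X8→φ1] = [288, 288, 384, 192]
r4 m[X8→φ3] = [288, 432, 320, 256]
r5 m[φ0→X1] = [270, 240, 270, 270]
r5 m[φ0→X5] = [1728, 1920, 1890, 1536]
r5 m[φ0→X8] = [72, 72, 64, 64]
r5 m[φ1→X8] = [4, 6, 5, 4]
r5 m[φ2→X1] = [7, 8, 6, 6]
r5 m[φ3→X8] = [4, 4, 6, 3]
r5 m[X1→φ0] = [7, 8, 6, 6]
r5 m[X1→φ2] = [270, 240, 270, 270]
r5 m[X5→φ0] = [1, 1, 1, 1]
r5 m[X8→φ0] = [16, 24, 30, 12]
r5 m[X8→φ1] = [288, 288, 384, 192]
r5 m[X8→φ3] = [288, 432, 320, 256]
fixed point reached at round 5
traceback from X1: (X1=1, X5=1, X8=2), score=1920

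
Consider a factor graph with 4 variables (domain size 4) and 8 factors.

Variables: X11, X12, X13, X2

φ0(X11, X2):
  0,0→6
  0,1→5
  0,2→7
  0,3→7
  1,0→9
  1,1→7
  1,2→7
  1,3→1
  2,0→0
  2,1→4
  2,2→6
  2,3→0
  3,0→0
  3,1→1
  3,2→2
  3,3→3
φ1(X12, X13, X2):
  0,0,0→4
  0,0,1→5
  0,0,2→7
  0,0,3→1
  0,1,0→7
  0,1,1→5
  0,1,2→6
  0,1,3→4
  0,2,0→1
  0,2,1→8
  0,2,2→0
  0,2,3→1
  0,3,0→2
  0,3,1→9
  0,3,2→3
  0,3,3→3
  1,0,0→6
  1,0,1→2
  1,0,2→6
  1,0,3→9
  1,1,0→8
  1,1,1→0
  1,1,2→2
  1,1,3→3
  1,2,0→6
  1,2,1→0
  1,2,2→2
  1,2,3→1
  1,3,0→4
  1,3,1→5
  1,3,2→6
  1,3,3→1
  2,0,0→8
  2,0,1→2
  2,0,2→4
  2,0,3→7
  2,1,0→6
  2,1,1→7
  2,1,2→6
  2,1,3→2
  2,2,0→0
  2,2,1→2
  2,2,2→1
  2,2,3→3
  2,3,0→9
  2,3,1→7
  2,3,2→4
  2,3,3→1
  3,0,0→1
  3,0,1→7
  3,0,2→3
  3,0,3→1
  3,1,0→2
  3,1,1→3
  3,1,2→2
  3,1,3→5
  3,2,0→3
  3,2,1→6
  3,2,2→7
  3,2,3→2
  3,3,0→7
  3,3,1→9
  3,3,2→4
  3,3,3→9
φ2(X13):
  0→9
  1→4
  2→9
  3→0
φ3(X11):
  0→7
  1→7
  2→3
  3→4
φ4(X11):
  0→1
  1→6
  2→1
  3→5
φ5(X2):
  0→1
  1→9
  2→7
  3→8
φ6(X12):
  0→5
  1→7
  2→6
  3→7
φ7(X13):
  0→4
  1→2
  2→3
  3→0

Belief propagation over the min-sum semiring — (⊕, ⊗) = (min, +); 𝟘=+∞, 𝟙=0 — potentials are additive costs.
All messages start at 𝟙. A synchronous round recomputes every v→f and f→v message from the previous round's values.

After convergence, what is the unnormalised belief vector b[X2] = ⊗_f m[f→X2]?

init: all messages = 𝟙 over 4 values
r1 m[φ0→X11] = [5, 1, 0, 0]
r1 m[φ0→X2] = [0, 1, 2, 0]
r1 m[φ1→X12] = [0, 0, 0, 1]
r1 m[φ1→X13] = [1, 0, 0, 1]
r1 m[φ1→X2] = [0, 0, 0, 1]
r1 m[φ2→X13] = [9, 4, 9, 0]
r1 m[φ3→X11] = [7, 7, 3, 4]
r1 m[φ4→X11] = [1, 6, 1, 5]
r1 m[φ5→X2] = [1, 9, 7, 8]
r1 m[φ6→X12] = [5, 7, 6, 7]
r1 m[φ7→X13] = [4, 2, 3, 0]
r1 m[X11→φ0] = [0, 0, 0, 0]
r1 m[X11→φ3] = [0, 0, 0, 0]
r1 m[X11→φ4] = [0, 0, 0, 0]
r1 m[X12→φ1] = [0, 0, 0, 0]
r1 m[X12→φ6] = [0, 0, 0, 0]
r1 m[X13→φ1] = [0, 0, 0, 0]
r1 m[X13→φ2] = [0, 0, 0, 0]
r1 m[X13→φ7] = [0, 0, 0, 0]
r1 m[X2→φ0] = [0, 0, 0, 0]
r1 m[X2→φ1] = [0, 0, 0, 0]
r1 m[X2→φ5] = [0, 0, 0, 0]
r2 m[φ0→X11] = [5, 1, 0, 0]
r2 m[φ0→X2] = [0, 1, 2, 0]
r2 m[φ1→X12] = [0, 0, 0, 1]
r2 m[φ1→X13] = [1, 0, 0, 1]
r2 m[φ1→X2] = [0, 0, 0, 1]
r2 m[φ2→X13] = [9, 4, 9, 0]
r2 m[φ3→X11] = [7, 7, 3, 4]
r2 m[φ4→X11] = [1, 6, 1, 5]
r2 m[φ5→X2] = [1, 9, 7, 8]
r2 m[φ6→X12] = [5, 7, 6, 7]
r2 m[φ7→X13] = [4, 2, 3, 0]
r2 m[X11→φ0] = [8, 13, 4, 9]
r2 m[X11→φ3] = [6, 7, 1, 5]
r2 m[X11→φ4] = [12, 8, 3, 4]
r2 m[X12→φ1] = [5, 7, 6, 7]
r2 m[X12→φ6] = [0, 0, 0, 1]
r2 m[X13→φ1] = [13, 6, 12, 0]
r2 m[X13→φ2] = [5, 2, 3, 1]
r2 m[X13→φ7] = [10, 4, 9, 1]
r2 m[X2→φ0] = [1, 9, 7, 9]
r2 m[X2→φ1] = [1, 10, 9, 8]
r2 m[X2→φ5] = [0, 1, 2, 1]
r3 m[φ0→X11] = [7, 10, 1, 1]
r3 m[φ0→X2] = [4, 8, 10, 4]
r3 m[φ1→X12] = [3, 5, 9, 8]
r3 m[φ1→X13] = [9, 10, 7, 8]
r3 m[φ1→X2] = [7, 12, 8, 7]
r3 m[φ2→X13] = [9, 4, 9, 0]
r3 m[φ3→X11] = [7, 7, 3, 4]
r3 m[φ4→X11] = [1, 6, 1, 5]
r3 m[φ5→X2] = [1, 9, 7, 8]
r3 m[φ6→X12] = [5, 7, 6, 7]
r3 m[φ7→X13] = [4, 2, 3, 0]
r3 m[X11→φ0] = [8, 13, 4, 9]
r3 m[X11→φ3] = [6, 7, 1, 5]
r3 m[X11→φ4] = [12, 8, 3, 4]
r3 m[X12→φ1] = [5, 7, 6, 7]
r3 m[X12→φ6] = [0, 0, 0, 1]
r3 m[X13→φ1] = [13, 6, 12, 0]
r3 m[X13→φ2] = [5, 2, 3, 1]
r3 m[X13→φ7] = [10, 4, 9, 1]
r3 m[X2→φ0] = [1, 9, 7, 9]
r3 m[X2→φ1] = [1, 10, 9, 8]
r3 m[X2→φ5] = [0, 1, 2, 1]
r4 m[φ0→X11] = [7, 10, 1, 1]
r4 m[φ0→X2] = [4, 8, 10, 4]
r4 m[φ1→X12] = [3, 5, 9, 8]
r4 m[φ1→X13] = [9, 10, 7, 8]
r4 m[φ1→X2] = [7, 12, 8, 7]
r4 m[φ2→X13] = [9, 4, 9, 0]
r4 m[φ3→X11] = [7, 7, 3, 4]
r4 m[φ4→X11] = [1, 6, 1, 5]
r4 m[φ5→X2] = [1, 9, 7, 8]
r4 m[φ6→X12] = [5, 7, 6, 7]
r4 m[φ7→X13] = [4, 2, 3, 0]
r4 m[X11→φ0] = [8, 13, 4, 9]
r4 m[X11→φ3] = [8, 16, 2, 6]
r4 m[X11→φ4] = [14, 17, 4, 5]
r4 m[X12→φ1] = [5, 7, 6, 7]
r4 m[X12→φ6] = [3, 5, 9, 8]
r4 m[X13→φ1] = [13, 6, 12, 0]
r4 m[X13→φ2] = [13, 12, 10, 8]
r4 m[X13→φ7] = [18, 14, 16, 8]
r4 m[X2→φ0] = [8, 21, 15, 15]
r4 m[X2→φ1] = [5, 17, 17, 12]
r4 m[X2→φ5] = [11, 20, 18, 11]
r5 m[φ0→X11] = [14, 16, 8, 8]
r5 m[φ0→X2] = [4, 8, 10, 4]
r5 m[φ1→X12] = [7, 9, 13, 12]
r5 m[φ1→X13] = [13, 14, 11, 12]
r5 m[φ1→X2] = [7, 12, 8, 7]
r5 m[φ2→X13] = [9, 4, 9, 0]
r5 m[φ3→X11] = [7, 7, 3, 4]
r5 m[φ4→X11] = [1, 6, 1, 5]
r5 m[φ5→X2] = [1, 9, 7, 8]
r5 m[φ6→X12] = [5, 7, 6, 7]
r5 m[φ7→X13] = [4, 2, 3, 0]
r5 m[X11→φ0] = [8, 13, 4, 9]
r5 m[X11→φ3] = [8, 16, 2, 6]
r5 m[X11→φ4] = [14, 17, 4, 5]
r5 m[X12→φ1] = [5, 7, 6, 7]
r5 m[X12→φ6] = [3, 5, 9, 8]
r5 m[X13→φ1] = [13, 6, 12, 0]
r5 m[X13→φ2] = [13, 12, 10, 8]
r5 m[X13→φ7] = [18, 14, 16, 8]
r5 m[X2→φ0] = [8, 21, 15, 15]
r5 m[X2→φ1] = [5, 17, 17, 12]
r5 m[X2→φ5] = [11, 20, 18, 11]
r6 m[φ0→X11] = [14, 16, 8, 8]
r6 m[φ0→X2] = [4, 8, 10, 4]
r6 m[φ1→X12] = [7, 9, 13, 12]
r6 m[φ1→X13] = [13, 14, 11, 12]
r6 m[φ1→X2] = [7, 12, 8, 7]
r6 m[φ2→X13] = [9, 4, 9, 0]
r6 m[φ3→X11] = [7, 7, 3, 4]
r6 m[φ4→X11] = [1, 6, 1, 5]
r6 m[φ5→X2] = [1, 9, 7, 8]
r6 m[φ6→X12] = [5, 7, 6, 7]
r6 m[φ7→X13] = [4, 2, 3, 0]
r6 m[X11→φ0] = [8, 13, 4, 9]
r6 m[X11→φ3] = [15, 22, 9, 13]
r6 m[X11→φ4] = [21, 23, 11, 12]
r6 m[X12→φ1] = [5, 7, 6, 7]
r6 m[X12→φ6] = [7, 9, 13, 12]
r6 m[X13→φ1] = [13, 6, 12, 0]
r6 m[X13→φ2] = [17, 16, 14, 12]
r6 m[X13→φ7] = [22, 18, 20, 12]
r6 m[X2→φ0] = [8, 21, 15, 15]
r6 m[X2→φ1] = [5, 17, 17, 12]
r6 m[X2→φ5] = [11, 20, 18, 11]
r7 m[φ0→X11] = [14, 16, 8, 8]
r7 m[φ0→X2] = [4, 8, 10, 4]
r7 m[φ1→X12] = [7, 9, 13, 12]
r7 m[φ1→X13] = [13, 14, 11, 12]
r7 m[φ1→X2] = [7, 12, 8, 7]
r7 m[φ2→X13] = [9, 4, 9, 0]
r7 m[φ3→X11] = [7, 7, 3, 4]
r7 m[φ4→X11] = [1, 6, 1, 5]
r7 m[φ5→X2] = [1, 9, 7, 8]
r7 m[φ6→X12] = [5, 7, 6, 7]
r7 m[φ7→X13] = [4, 2, 3, 0]
r7 m[X11→φ0] = [8, 13, 4, 9]
r7 m[X11→φ3] = [15, 22, 9, 13]
r7 m[X11→φ4] = [21, 23, 11, 12]
r7 m[X12→φ1] = [5, 7, 6, 7]
r7 m[X12→φ6] = [7, 9, 13, 12]
r7 m[X13→φ1] = [13, 6, 12, 0]
r7 m[X13→φ2] = [17, 16, 14, 12]
r7 m[X13→φ7] = [22, 18, 20, 12]
r7 m[X2→φ0] = [8, 21, 15, 15]
r7 m[X2→φ1] = [5, 17, 17, 12]
r7 m[X2→φ5] = [11, 20, 18, 11]
fixed point reached at round 7
b[X2] = ⊗ incoming = [12, 29, 25, 19]

b[X2] = [12, 29, 25, 19]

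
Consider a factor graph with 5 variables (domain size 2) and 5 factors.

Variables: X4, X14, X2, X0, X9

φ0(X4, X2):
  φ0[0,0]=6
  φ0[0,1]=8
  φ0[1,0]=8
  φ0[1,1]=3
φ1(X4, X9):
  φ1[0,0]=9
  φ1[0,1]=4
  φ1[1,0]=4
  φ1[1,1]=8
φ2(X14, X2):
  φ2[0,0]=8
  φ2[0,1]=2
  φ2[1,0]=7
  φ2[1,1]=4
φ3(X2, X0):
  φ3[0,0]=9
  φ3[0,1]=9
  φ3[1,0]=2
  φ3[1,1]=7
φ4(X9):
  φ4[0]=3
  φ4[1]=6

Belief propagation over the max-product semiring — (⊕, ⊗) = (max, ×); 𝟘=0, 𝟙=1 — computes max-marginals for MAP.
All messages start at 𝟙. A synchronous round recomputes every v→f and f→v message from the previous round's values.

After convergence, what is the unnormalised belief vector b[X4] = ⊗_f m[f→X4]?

b[X4] = [11664, 27648]

init: all messages = 𝟙 over 2 values
r1 m[φ0→X4] = [8, 8]
r1 m[φ0→X2] = [8, 8]
r1 m[φ1→X4] = [9, 8]
r1 m[φ1→X9] = [9, 8]
r1 m[φ2→X14] = [8, 7]
r1 m[φ2→X2] = [8, 4]
r1 m[φ3→X2] = [9, 7]
r1 m[φ3→X0] = [9, 9]
r1 m[φ4→X9] = [3, 6]
r1 m[X4→φ0] = [1, 1]
r1 m[X4→φ1] = [1, 1]
r1 m[X14→φ2] = [1, 1]
r1 m[X2→φ0] = [1, 1]
r1 m[X2→φ2] = [1, 1]
r1 m[X2→φ3] = [1, 1]
r1 m[X0→φ3] = [1, 1]
r1 m[X9→φ1] = [1, 1]
r1 m[X9→φ4] = [1, 1]
r2 m[φ0→X4] = [8, 8]
r2 m[φ0→X2] = [8, 8]
r2 m[φ1→X4] = [9, 8]
r2 m[φ1→X9] = [9, 8]
r2 m[φ2→X14] = [8, 7]
r2 m[φ2→X2] = [8, 4]
r2 m[φ3→X2] = [9, 7]
r2 m[φ3→X0] = [9, 9]
r2 m[φ4→X9] = [3, 6]
r2 m[X4→φ0] = [9, 8]
r2 m[X4→φ1] = [8, 8]
r2 m[X14→φ2] = [1, 1]
r2 m[X2→φ0] = [72, 28]
r2 m[X2→φ2] = [72, 56]
r2 m[X2→φ3] = [64, 32]
r2 m[X0→φ3] = [1, 1]
r2 m[X9→φ1] = [3, 6]
r2 m[X9→φ4] = [9, 8]
r3 m[φ0→X4] = [432, 576]
r3 m[φ0→X2] = [64, 72]
r3 m[φ1→X4] = [27, 48]
r3 m[φ1→X9] = [72, 64]
r3 m[φ2→X14] = [576, 504]
r3 m[φ2→X2] = [8, 4]
r3 m[φ3→X2] = [9, 7]
r3 m[φ3→X0] = [576, 576]
r3 m[φ4→X9] = [3, 6]
r3 m[X4→φ0] = [9, 8]
r3 m[X4→φ1] = [8, 8]
r3 m[X14→φ2] = [1, 1]
r3 m[X2→φ0] = [72, 28]
r3 m[X2→φ2] = [72, 56]
r3 m[X2→φ3] = [64, 32]
r3 m[X0→φ3] = [1, 1]
r3 m[X9→φ1] = [3, 6]
r3 m[X9→φ4] = [9, 8]
r4 m[φ0→X4] = [432, 576]
r4 m[φ0→X2] = [64, 72]
r4 m[φ1→X4] = [27, 48]
r4 m[φ1→X9] = [72, 64]
r4 m[φ2→X14] = [576, 504]
r4 m[φ2→X2] = [8, 4]
r4 m[φ3→X2] = [9, 7]
r4 m[φ3→X0] = [576, 576]
r4 m[φ4→X9] = [3, 6]
r4 m[X4→φ0] = [27, 48]
r4 m[X4→φ1] = [432, 576]
r4 m[X14→φ2] = [1, 1]
r4 m[X2→φ0] = [72, 28]
r4 m[X2→φ2] = [576, 504]
r4 m[X2→φ3] = [512, 288]
r4 m[X0→φ3] = [1, 1]
r4 m[X9→φ1] = [3, 6]
r4 m[X9→φ4] = [72, 64]
r5 m[φ0→X4] = [432, 576]
r5 m[φ0→X2] = [384, 216]
r5 m[φ1→X4] = [27, 48]
r5 m[φ1→X9] = [3888, 4608]
r5 m[φ2→X14] = [4608, 4032]
r5 m[φ2→X2] = [8, 4]
r5 m[φ3→X2] = [9, 7]
r5 m[φ3→X0] = [4608, 4608]
r5 m[φ4→X9] = [3, 6]
r5 m[X4→φ0] = [27, 48]
r5 m[X4→φ1] = [432, 576]
r5 m[X14→φ2] = [1, 1]
r5 m[X2→φ0] = [72, 28]
r5 m[X2→φ2] = [576, 504]
r5 m[X2→φ3] = [512, 288]
r5 m[X0→φ3] = [1, 1]
r5 m[X9→φ1] = [3, 6]
r5 m[X9→φ4] = [72, 64]
r6 m[φ0→X4] = [432, 576]
r6 m[φ0→X2] = [384, 216]
r6 m[φ1→X4] = [27, 48]
r6 m[φ1→X9] = [3888, 4608]
r6 m[φ2→X14] = [4608, 4032]
r6 m[φ2→X2] = [8, 4]
r6 m[φ3→X2] = [9, 7]
r6 m[φ3→X0] = [4608, 4608]
r6 m[φ4→X9] = [3, 6]
r6 m[X4→φ0] = [27, 48]
r6 m[X4→φ1] = [432, 576]
r6 m[X14→φ2] = [1, 1]
r6 m[X2→φ0] = [72, 28]
r6 m[X2→φ2] = [3456, 1512]
r6 m[X2→φ3] = [3072, 864]
r6 m[X0→φ3] = [1, 1]
r6 m[X9→φ1] = [3, 6]
r6 m[X9→φ4] = [3888, 4608]
r7 m[φ0→X4] = [432, 576]
r7 m[φ0→X2] = [384, 216]
r7 m[φ1→X4] = [27, 48]
r7 m[φ1→X9] = [3888, 4608]
r7 m[φ2→X14] = [27648, 24192]
r7 m[φ2→X2] = [8, 4]
r7 m[φ3→X2] = [9, 7]
r7 m[φ3→X0] = [27648, 27648]
r7 m[φ4→X9] = [3, 6]
r7 m[X4→φ0] = [27, 48]
r7 m[X4→φ1] = [432, 576]
r7 m[X14→φ2] = [1, 1]
r7 m[X2→φ0] = [72, 28]
r7 m[X2→φ2] = [3456, 1512]
r7 m[X2→φ3] = [3072, 864]
r7 m[X0→φ3] = [1, 1]
r7 m[X9→φ1] = [3, 6]
r7 m[X9→φ4] = [3888, 4608]
r8 m[φ0→X4] = [432, 576]
r8 m[φ0→X2] = [384, 216]
r8 m[φ1→X4] = [27, 48]
r8 m[φ1→X9] = [3888, 4608]
r8 m[φ2→X14] = [27648, 24192]
r8 m[φ2→X2] = [8, 4]
r8 m[φ3→X2] = [9, 7]
r8 m[φ3→X0] = [27648, 27648]
r8 m[φ4→X9] = [3, 6]
r8 m[X4→φ0] = [27, 48]
r8 m[X4→φ1] = [432, 576]
r8 m[X14→φ2] = [1, 1]
r8 m[X2→φ0] = [72, 28]
r8 m[X2→φ2] = [3456, 1512]
r8 m[X2→φ3] = [3072, 864]
r8 m[X0→φ3] = [1, 1]
r8 m[X9→φ1] = [3, 6]
r8 m[X9→φ4] = [3888, 4608]
fixed point reached at round 8
b[X4] = ⊗ incoming = [11664, 27648]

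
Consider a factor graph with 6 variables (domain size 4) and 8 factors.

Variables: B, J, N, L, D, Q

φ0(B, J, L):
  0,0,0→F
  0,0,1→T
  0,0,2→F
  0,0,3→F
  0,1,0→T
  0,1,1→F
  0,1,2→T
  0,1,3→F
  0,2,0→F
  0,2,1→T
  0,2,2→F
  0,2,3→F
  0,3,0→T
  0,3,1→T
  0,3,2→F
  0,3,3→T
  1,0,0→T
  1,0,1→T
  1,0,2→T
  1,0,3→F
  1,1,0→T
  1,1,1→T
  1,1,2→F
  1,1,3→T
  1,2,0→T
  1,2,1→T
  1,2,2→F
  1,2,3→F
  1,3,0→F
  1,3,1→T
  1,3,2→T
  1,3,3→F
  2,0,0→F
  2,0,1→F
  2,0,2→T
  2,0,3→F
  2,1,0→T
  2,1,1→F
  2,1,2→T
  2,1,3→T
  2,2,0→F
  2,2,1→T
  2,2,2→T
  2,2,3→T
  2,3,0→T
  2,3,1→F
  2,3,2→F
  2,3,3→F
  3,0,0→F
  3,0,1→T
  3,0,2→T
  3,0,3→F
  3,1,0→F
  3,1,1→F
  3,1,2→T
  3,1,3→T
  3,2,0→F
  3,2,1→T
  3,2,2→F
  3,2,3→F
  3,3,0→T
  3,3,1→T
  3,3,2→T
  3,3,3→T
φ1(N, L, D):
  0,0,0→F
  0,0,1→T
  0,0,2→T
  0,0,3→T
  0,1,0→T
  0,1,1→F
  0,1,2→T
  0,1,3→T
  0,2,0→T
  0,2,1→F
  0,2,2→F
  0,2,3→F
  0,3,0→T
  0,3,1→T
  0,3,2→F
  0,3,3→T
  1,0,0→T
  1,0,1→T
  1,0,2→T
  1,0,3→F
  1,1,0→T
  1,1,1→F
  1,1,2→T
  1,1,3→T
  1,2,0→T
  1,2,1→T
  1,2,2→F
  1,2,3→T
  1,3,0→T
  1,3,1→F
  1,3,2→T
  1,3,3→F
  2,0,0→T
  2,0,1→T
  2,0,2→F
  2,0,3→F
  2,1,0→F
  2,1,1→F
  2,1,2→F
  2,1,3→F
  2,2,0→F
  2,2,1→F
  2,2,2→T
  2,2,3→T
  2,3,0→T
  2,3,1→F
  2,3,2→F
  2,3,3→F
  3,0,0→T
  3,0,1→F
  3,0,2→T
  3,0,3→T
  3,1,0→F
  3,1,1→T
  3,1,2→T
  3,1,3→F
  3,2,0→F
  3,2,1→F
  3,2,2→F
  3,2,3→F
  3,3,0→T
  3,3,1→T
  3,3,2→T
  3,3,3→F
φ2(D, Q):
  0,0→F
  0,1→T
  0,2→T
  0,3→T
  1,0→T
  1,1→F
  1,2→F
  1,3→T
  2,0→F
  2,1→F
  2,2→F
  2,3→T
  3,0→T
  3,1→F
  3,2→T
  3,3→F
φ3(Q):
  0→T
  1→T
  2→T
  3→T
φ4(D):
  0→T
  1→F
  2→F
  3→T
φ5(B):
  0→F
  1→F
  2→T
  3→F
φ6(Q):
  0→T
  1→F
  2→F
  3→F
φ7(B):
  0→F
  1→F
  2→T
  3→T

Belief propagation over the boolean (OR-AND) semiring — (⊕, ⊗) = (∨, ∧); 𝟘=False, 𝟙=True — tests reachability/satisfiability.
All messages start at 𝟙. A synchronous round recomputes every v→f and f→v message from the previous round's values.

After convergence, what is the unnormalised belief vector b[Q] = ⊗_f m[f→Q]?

init: all messages = 𝟙 over 4 values
r1 m[φ0→B] = [T, T, T, T]
r1 m[φ0→J] = [T, T, T, T]
r1 m[φ0→L] = [T, T, T, T]
r1 m[φ1→N] = [T, T, T, T]
r1 m[φ1→L] = [T, T, T, T]
r1 m[φ1→D] = [T, T, T, T]
r1 m[φ2→D] = [T, T, T, T]
r1 m[φ2→Q] = [T, T, T, T]
r1 m[φ3→Q] = [T, T, T, T]
r1 m[φ4→D] = [T, F, F, T]
r1 m[φ5→B] = [F, F, T, F]
r1 m[φ6→Q] = [T, F, F, F]
r1 m[φ7→B] = [F, F, T, T]
r1 m[B→φ0] = [T, T, T, T]
r1 m[B→φ5] = [T, T, T, T]
r1 m[B→φ7] = [T, T, T, T]
r1 m[J→φ0] = [T, T, T, T]
r1 m[N→φ1] = [T, T, T, T]
r1 m[L→φ0] = [T, T, T, T]
r1 m[L→φ1] = [T, T, T, T]
r1 m[D→φ1] = [T, T, T, T]
r1 m[D→φ2] = [T, T, T, T]
r1 m[D→φ4] = [T, T, T, T]
r1 m[Q→φ2] = [T, T, T, T]
r1 m[Q→φ3] = [T, T, T, T]
r1 m[Q→φ6] = [T, T, T, T]
r2 m[φ0→B] = [T, T, T, T]
r2 m[φ0→J] = [T, T, T, T]
r2 m[φ0→L] = [T, T, T, T]
r2 m[φ1→N] = [T, T, T, T]
r2 m[φ1→L] = [T, T, T, T]
r2 m[φ1→D] = [T, T, T, T]
r2 m[φ2→D] = [T, T, T, T]
r2 m[φ2→Q] = [T, T, T, T]
r2 m[φ3→Q] = [T, T, T, T]
r2 m[φ4→D] = [T, F, F, T]
r2 m[φ5→B] = [F, F, T, F]
r2 m[φ6→Q] = [T, F, F, F]
r2 m[φ7→B] = [F, F, T, T]
r2 m[B→φ0] = [F, F, T, F]
r2 m[B→φ5] = [F, F, T, T]
r2 m[B→φ7] = [F, F, T, F]
r2 m[J→φ0] = [T, T, T, T]
r2 m[N→φ1] = [T, T, T, T]
r2 m[L→φ0] = [T, T, T, T]
r2 m[L→φ1] = [T, T, T, T]
r2 m[D→φ1] = [T, F, F, T]
r2 m[D→φ2] = [T, F, F, T]
r2 m[D→φ4] = [T, T, T, T]
r2 m[Q→φ2] = [T, F, F, F]
r2 m[Q→φ3] = [T, F, F, F]
r2 m[Q→φ6] = [T, T, T, T]
r3 m[φ0→B] = [T, T, T, T]
r3 m[φ0→J] = [T, T, T, T]
r3 m[φ0→L] = [T, T, T, T]
r3 m[φ1→N] = [T, T, T, T]
r3 m[φ1→L] = [T, T, T, T]
r3 m[φ1→D] = [T, T, T, T]
r3 m[φ2→D] = [F, T, F, T]
r3 m[φ2→Q] = [T, T, T, T]
r3 m[φ3→Q] = [T, T, T, T]
r3 m[φ4→D] = [T, F, F, T]
r3 m[φ5→B] = [F, F, T, F]
r3 m[φ6→Q] = [T, F, F, F]
r3 m[φ7→B] = [F, F, T, T]
r3 m[B→φ0] = [F, F, T, F]
r3 m[B→φ5] = [F, F, T, T]
r3 m[B→φ7] = [F, F, T, F]
r3 m[J→φ0] = [T, T, T, T]
r3 m[N→φ1] = [T, T, T, T]
r3 m[L→φ0] = [T, T, T, T]
r3 m[L→φ1] = [T, T, T, T]
r3 m[D→φ1] = [T, F, F, T]
r3 m[D→φ2] = [T, F, F, T]
r3 m[D→φ4] = [T, T, T, T]
r3 m[Q→φ2] = [T, F, F, F]
r3 m[Q→φ3] = [T, F, F, F]
r3 m[Q→φ6] = [T, T, T, T]
r4 m[φ0→B] = [T, T, T, T]
r4 m[φ0→J] = [T, T, T, T]
r4 m[φ0→L] = [T, T, T, T]
r4 m[φ1→N] = [T, T, T, T]
r4 m[φ1→L] = [T, T, T, T]
r4 m[φ1→D] = [T, T, T, T]
r4 m[φ2→D] = [F, T, F, T]
r4 m[φ2→Q] = [T, T, T, T]
r4 m[φ3→Q] = [T, T, T, T]
r4 m[φ4→D] = [T, F, F, T]
r4 m[φ5→B] = [F, F, T, F]
r4 m[φ6→Q] = [T, F, F, F]
r4 m[φ7→B] = [F, F, T, T]
r4 m[B→φ0] = [F, F, T, F]
r4 m[B→φ5] = [F, F, T, T]
r4 m[B→φ7] = [F, F, T, F]
r4 m[J→φ0] = [T, T, T, T]
r4 m[N→φ1] = [T, T, T, T]
r4 m[L→φ0] = [T, T, T, T]
r4 m[L→φ1] = [T, T, T, T]
r4 m[D→φ1] = [F, F, F, T]
r4 m[D→φ2] = [T, F, F, T]
r4 m[D→φ4] = [F, T, F, T]
r4 m[Q→φ2] = [T, F, F, F]
r4 m[Q→φ3] = [T, F, F, F]
r4 m[Q→φ6] = [T, T, T, T]
r5 m[φ0→B] = [T, T, T, T]
r5 m[φ0→J] = [T, T, T, T]
r5 m[φ0→L] = [T, T, T, T]
r5 m[φ1→N] = [T, T, T, T]
r5 m[φ1→L] = [T, T, T, T]
r5 m[φ1→D] = [T, T, T, T]
r5 m[φ2→D] = [F, T, F, T]
r5 m[φ2→Q] = [T, T, T, T]
r5 m[φ3→Q] = [T, T, T, T]
r5 m[φ4→D] = [T, F, F, T]
r5 m[φ5→B] = [F, F, T, F]
r5 m[φ6→Q] = [T, F, F, F]
r5 m[φ7→B] = [F, F, T, T]
r5 m[B→φ0] = [F, F, T, F]
r5 m[B→φ5] = [F, F, T, T]
r5 m[B→φ7] = [F, F, T, F]
r5 m[J→φ0] = [T, T, T, T]
r5 m[N→φ1] = [T, T, T, T]
r5 m[L→φ0] = [T, T, T, T]
r5 m[L→φ1] = [T, T, T, T]
r5 m[D→φ1] = [F, F, F, T]
r5 m[D→φ2] = [T, F, F, T]
r5 m[D→φ4] = [F, T, F, T]
r5 m[Q→φ2] = [T, F, F, F]
r5 m[Q→φ3] = [T, F, F, F]
r5 m[Q→φ6] = [T, T, T, T]
fixed point reached at round 5
b[Q] = ⊗ incoming = [T, F, F, F]

b[Q] = [T, F, F, F]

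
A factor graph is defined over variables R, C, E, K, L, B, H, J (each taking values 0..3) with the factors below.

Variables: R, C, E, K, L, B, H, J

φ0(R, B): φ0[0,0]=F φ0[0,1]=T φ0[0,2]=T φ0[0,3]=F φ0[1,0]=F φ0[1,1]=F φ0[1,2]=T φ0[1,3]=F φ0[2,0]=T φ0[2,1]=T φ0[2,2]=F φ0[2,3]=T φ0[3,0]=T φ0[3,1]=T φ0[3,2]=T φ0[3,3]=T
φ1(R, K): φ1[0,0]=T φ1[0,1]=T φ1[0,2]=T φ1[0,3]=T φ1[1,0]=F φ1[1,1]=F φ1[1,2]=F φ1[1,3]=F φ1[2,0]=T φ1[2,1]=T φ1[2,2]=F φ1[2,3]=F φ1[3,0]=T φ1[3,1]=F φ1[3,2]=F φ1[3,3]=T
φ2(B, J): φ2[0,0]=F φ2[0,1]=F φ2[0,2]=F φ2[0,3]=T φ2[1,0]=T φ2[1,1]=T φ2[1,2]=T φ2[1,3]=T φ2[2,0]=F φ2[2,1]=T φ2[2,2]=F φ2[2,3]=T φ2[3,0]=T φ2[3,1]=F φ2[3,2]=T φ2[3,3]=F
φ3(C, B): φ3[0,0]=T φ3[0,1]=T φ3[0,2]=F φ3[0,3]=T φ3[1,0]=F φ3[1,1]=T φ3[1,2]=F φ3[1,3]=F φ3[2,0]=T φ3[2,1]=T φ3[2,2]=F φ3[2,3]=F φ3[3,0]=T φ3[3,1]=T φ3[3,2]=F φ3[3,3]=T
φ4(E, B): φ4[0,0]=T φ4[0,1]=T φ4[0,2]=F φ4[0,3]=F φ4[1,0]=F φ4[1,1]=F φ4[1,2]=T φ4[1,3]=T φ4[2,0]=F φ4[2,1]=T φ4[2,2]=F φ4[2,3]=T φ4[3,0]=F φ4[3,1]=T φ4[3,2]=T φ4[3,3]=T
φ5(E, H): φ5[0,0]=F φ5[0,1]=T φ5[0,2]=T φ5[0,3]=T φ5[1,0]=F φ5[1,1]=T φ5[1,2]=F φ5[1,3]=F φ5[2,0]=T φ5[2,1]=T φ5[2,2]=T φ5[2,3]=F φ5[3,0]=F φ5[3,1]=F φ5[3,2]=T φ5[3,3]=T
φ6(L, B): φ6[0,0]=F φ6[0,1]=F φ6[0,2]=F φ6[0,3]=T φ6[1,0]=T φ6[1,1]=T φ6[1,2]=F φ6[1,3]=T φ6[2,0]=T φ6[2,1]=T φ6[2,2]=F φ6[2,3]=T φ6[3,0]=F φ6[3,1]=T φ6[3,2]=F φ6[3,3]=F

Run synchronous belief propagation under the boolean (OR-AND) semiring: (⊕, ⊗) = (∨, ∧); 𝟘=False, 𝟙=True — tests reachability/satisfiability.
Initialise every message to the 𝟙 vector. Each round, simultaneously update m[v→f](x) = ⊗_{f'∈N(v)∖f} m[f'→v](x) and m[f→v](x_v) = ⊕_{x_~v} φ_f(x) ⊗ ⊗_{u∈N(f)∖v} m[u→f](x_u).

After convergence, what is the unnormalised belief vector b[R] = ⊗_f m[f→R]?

b[R] = [T, F, T, T]

init: all messages = 𝟙 over 4 values
r1 m[φ0→R] = [T, T, T, T]
r1 m[φ0→B] = [T, T, T, T]
r1 m[φ1→R] = [T, F, T, T]
r1 m[φ1→K] = [T, T, T, T]
r1 m[φ2→B] = [T, T, T, T]
r1 m[φ2→J] = [T, T, T, T]
r1 m[φ3→C] = [T, T, T, T]
r1 m[φ3→B] = [T, T, F, T]
r1 m[φ4→E] = [T, T, T, T]
r1 m[φ4→B] = [T, T, T, T]
r1 m[φ5→E] = [T, T, T, T]
r1 m[φ5→H] = [T, T, T, T]
r1 m[φ6→L] = [T, T, T, T]
r1 m[φ6→B] = [T, T, F, T]
r1 m[R→φ0] = [T, T, T, T]
r1 m[R→φ1] = [T, T, T, T]
r1 m[C→φ3] = [T, T, T, T]
r1 m[E→φ4] = [T, T, T, T]
r1 m[E→φ5] = [T, T, T, T]
r1 m[K→φ1] = [T, T, T, T]
r1 m[L→φ6] = [T, T, T, T]
r1 m[B→φ0] = [T, T, T, T]
r1 m[B→φ2] = [T, T, T, T]
r1 m[B→φ3] = [T, T, T, T]
r1 m[B→φ4] = [T, T, T, T]
r1 m[B→φ6] = [T, T, T, T]
r1 m[H→φ5] = [T, T, T, T]
r1 m[J→φ2] = [T, T, T, T]
r2 m[φ0→R] = [T, T, T, T]
r2 m[φ0→B] = [T, T, T, T]
r2 m[φ1→R] = [T, F, T, T]
r2 m[φ1→K] = [T, T, T, T]
r2 m[φ2→B] = [T, T, T, T]
r2 m[φ2→J] = [T, T, T, T]
r2 m[φ3→C] = [T, T, T, T]
r2 m[φ3→B] = [T, T, F, T]
r2 m[φ4→E] = [T, T, T, T]
r2 m[φ4→B] = [T, T, T, T]
r2 m[φ5→E] = [T, T, T, T]
r2 m[φ5→H] = [T, T, T, T]
r2 m[φ6→L] = [T, T, T, T]
r2 m[φ6→B] = [T, T, F, T]
r2 m[R→φ0] = [T, F, T, T]
r2 m[R→φ1] = [T, T, T, T]
r2 m[C→φ3] = [T, T, T, T]
r2 m[E→φ4] = [T, T, T, T]
r2 m[E→φ5] = [T, T, T, T]
r2 m[K→φ1] = [T, T, T, T]
r2 m[L→φ6] = [T, T, T, T]
r2 m[B→φ0] = [T, T, F, T]
r2 m[B→φ2] = [T, T, F, T]
r2 m[B→φ3] = [T, T, F, T]
r2 m[B→φ4] = [T, T, F, T]
r2 m[B→φ6] = [T, T, F, T]
r2 m[H→φ5] = [T, T, T, T]
r2 m[J→φ2] = [T, T, T, T]
r3 m[φ0→R] = [T, F, T, T]
r3 m[φ0→B] = [T, T, T, T]
r3 m[φ1→R] = [T, F, T, T]
r3 m[φ1→K] = [T, T, T, T]
r3 m[φ2→B] = [T, T, T, T]
r3 m[φ2→J] = [T, T, T, T]
r3 m[φ3→C] = [T, T, T, T]
r3 m[φ3→B] = [T, T, F, T]
r3 m[φ4→E] = [T, T, T, T]
r3 m[φ4→B] = [T, T, T, T]
r3 m[φ5→E] = [T, T, T, T]
r3 m[φ5→H] = [T, T, T, T]
r3 m[φ6→L] = [T, T, T, T]
r3 m[φ6→B] = [T, T, F, T]
r3 m[R→φ0] = [T, F, T, T]
r3 m[R→φ1] = [T, T, T, T]
r3 m[C→φ3] = [T, T, T, T]
r3 m[E→φ4] = [T, T, T, T]
r3 m[E→φ5] = [T, T, T, T]
r3 m[K→φ1] = [T, T, T, T]
r3 m[L→φ6] = [T, T, T, T]
r3 m[B→φ0] = [T, T, F, T]
r3 m[B→φ2] = [T, T, F, T]
r3 m[B→φ3] = [T, T, F, T]
r3 m[B→φ4] = [T, T, F, T]
r3 m[B→φ6] = [T, T, F, T]
r3 m[H→φ5] = [T, T, T, T]
r3 m[J→φ2] = [T, T, T, T]
r4 m[φ0→R] = [T, F, T, T]
r4 m[φ0→B] = [T, T, T, T]
r4 m[φ1→R] = [T, F, T, T]
r4 m[φ1→K] = [T, T, T, T]
r4 m[φ2→B] = [T, T, T, T]
r4 m[φ2→J] = [T, T, T, T]
r4 m[φ3→C] = [T, T, T, T]
r4 m[φ3→B] = [T, T, F, T]
r4 m[φ4→E] = [T, T, T, T]
r4 m[φ4→B] = [T, T, T, T]
r4 m[φ5→E] = [T, T, T, T]
r4 m[φ5→H] = [T, T, T, T]
r4 m[φ6→L] = [T, T, T, T]
r4 m[φ6→B] = [T, T, F, T]
r4 m[R→φ0] = [T, F, T, T]
r4 m[R→φ1] = [T, F, T, T]
r4 m[C→φ3] = [T, T, T, T]
r4 m[E→φ4] = [T, T, T, T]
r4 m[E→φ5] = [T, T, T, T]
r4 m[K→φ1] = [T, T, T, T]
r4 m[L→φ6] = [T, T, T, T]
r4 m[B→φ0] = [T, T, F, T]
r4 m[B→φ2] = [T, T, F, T]
r4 m[B→φ3] = [T, T, F, T]
r4 m[B→φ4] = [T, T, F, T]
r4 m[B→φ6] = [T, T, F, T]
r4 m[H→φ5] = [T, T, T, T]
r4 m[J→φ2] = [T, T, T, T]
r5 m[φ0→R] = [T, F, T, T]
r5 m[φ0→B] = [T, T, T, T]
r5 m[φ1→R] = [T, F, T, T]
r5 m[φ1→K] = [T, T, T, T]
r5 m[φ2→B] = [T, T, T, T]
r5 m[φ2→J] = [T, T, T, T]
r5 m[φ3→C] = [T, T, T, T]
r5 m[φ3→B] = [T, T, F, T]
r5 m[φ4→E] = [T, T, T, T]
r5 m[φ4→B] = [T, T, T, T]
r5 m[φ5→E] = [T, T, T, T]
r5 m[φ5→H] = [T, T, T, T]
r5 m[φ6→L] = [T, T, T, T]
r5 m[φ6→B] = [T, T, F, T]
r5 m[R→φ0] = [T, F, T, T]
r5 m[R→φ1] = [T, F, T, T]
r5 m[C→φ3] = [T, T, T, T]
r5 m[E→φ4] = [T, T, T, T]
r5 m[E→φ5] = [T, T, T, T]
r5 m[K→φ1] = [T, T, T, T]
r5 m[L→φ6] = [T, T, T, T]
r5 m[B→φ0] = [T, T, F, T]
r5 m[B→φ2] = [T, T, F, T]
r5 m[B→φ3] = [T, T, F, T]
r5 m[B→φ4] = [T, T, F, T]
r5 m[B→φ6] = [T, T, F, T]
r5 m[H→φ5] = [T, T, T, T]
r5 m[J→φ2] = [T, T, T, T]
fixed point reached at round 5
b[R] = ⊗ incoming = [T, F, T, T]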